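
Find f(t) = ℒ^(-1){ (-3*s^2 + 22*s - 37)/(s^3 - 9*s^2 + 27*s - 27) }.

Factor the denominator: s^3 - 9*s^2 + 27*s - 27 = (s - 3)^3.
Partial fraction decomposition gives [-3/(s - 3)] + [4/(s - 3)^2] + [2/(s - 3)^3].
Invert each term: -3/(s - 3) ↔ -3e^(3t); 4/(s - 3)^2 ↔ 4t·e^(3t); 2/(s - 3)^3 ↔ (1)t^2·e^(3t).

f(t) = t^2*exp(3*t) + 4*t*exp(3*t) - 3*exp(3*t)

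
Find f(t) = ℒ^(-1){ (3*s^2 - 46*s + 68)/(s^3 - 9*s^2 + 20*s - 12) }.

f(t) = -5*exp(6*t) + 3*exp(2*t) + 5*exp(t)

Factor the denominator: s^3 - 9*s^2 + 20*s - 12 = (s - 6)*(s - 2)*(s - 1).
Partial fraction decomposition gives [5/(s - 1)] + [-5/(s - 6)] + [3/(s - 2)].
Invert each term: 5/(s - 1) ↔ 5e^(t); -5/(s - 6) ↔ -5e^(6t); 3/(s - 2) ↔ 3e^(2t).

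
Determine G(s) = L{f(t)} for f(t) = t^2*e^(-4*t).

G(s) = 2/(s + 4)^3

L{e^(-4t)} = 1/(s + 4).
Then apply L{t^2·g(t)} = (-1)^2 d^2/ds^2[H(s)] with H(s) = 1/(s + 4):
differentiating 2 times and applying the sign gives 2/(s + 4)^3.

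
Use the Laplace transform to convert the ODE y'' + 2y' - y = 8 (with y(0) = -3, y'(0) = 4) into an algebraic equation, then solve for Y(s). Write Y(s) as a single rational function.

Y(s) = (-3*s^2 - 2*s + 8)/(s^3 + 2*s^2 - s)

Transform both sides with L{·}.
Using L{y''} = s^2 Y - s·y(0) - y'(0) and L{y'} = sY - y(0), with y(0) = -3, y'(0) = 4, the left side becomes (s^2 + 2*s - 1)Y - (-3*s - 2).
The right side is L{8} = 8/s.
So (s^2 + 2*s - 1)Y = 8/s + (-3*s - 2).
Isolate Y and clear denominators.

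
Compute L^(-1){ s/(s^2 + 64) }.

cos(8*t)

Since L{cos(8t)} = s/(s^2 + 64), the inverse is cos(8*t).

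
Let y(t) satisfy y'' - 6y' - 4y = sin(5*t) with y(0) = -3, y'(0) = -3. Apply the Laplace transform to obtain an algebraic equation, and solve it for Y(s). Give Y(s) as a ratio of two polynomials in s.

Take the Laplace transform of both sides.
The derivative rules (L{y''} = s^2 Y - s·y(0) - y'(0) and L{y'} = sY - y(0), with y(0) = -3, y'(0) = -3) turn the left side into (s^2 - 6*s - 4)Y - (-3*s + 15).
The right side is L{sin(5*t)} = 5/(s^2 + 25).
So (s^2 - 6*s - 4)Y = 5/(s^2 + 25) + (-3*s + 15).
Divide through and combine into a single rational function.

Y(s) = (-3*s^3 + 15*s^2 - 75*s + 380)/(s^4 - 6*s^3 + 21*s^2 - 150*s - 100)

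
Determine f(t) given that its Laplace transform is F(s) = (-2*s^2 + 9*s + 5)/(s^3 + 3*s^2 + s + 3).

f(t) = 3*sin(t) + 2*cos(t) - 4*exp(-3*t)

Factor the denominator: s^3 + 3*s^2 + s + 3 = (s + 3)*(s^2 + 1).
Partial fraction decomposition gives [-4/(s + 3)] + [2*s/(s^2 + 1)] + [3/(s^2 + 1)].
Invert each term: -4/(s + 3) ↔ -4e^(-3t); 2·s/(s^2 + 1) ↔ 2cos(t); 3·1/(s^2 + 1) ↔ 3sin(t).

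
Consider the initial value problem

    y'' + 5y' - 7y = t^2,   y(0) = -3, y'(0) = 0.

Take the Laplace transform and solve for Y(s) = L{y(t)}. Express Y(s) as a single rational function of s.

Laplace-transform each side.
With L{y''} = s^2 Y - s·y(0) - y'(0) and L{y'} = sY - y(0), with y(0) = -3, y'(0) = 0: the LHS transforms to (s^2 + 5*s - 7)Y - (-3*s - 15).
The right side is L{t^2} = 2/s^3.
So (s^2 + 5*s - 7)Y = 2/s^3 + (-3*s - 15).
Divide through and combine into a single rational function.

Y(s) = (-3*s^4 - 15*s^3 + 2)/(s^5 + 5*s^4 - 7*s^3)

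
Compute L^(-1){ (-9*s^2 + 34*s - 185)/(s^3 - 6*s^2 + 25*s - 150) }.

-5*exp(6*t) + 2*sin(5*t) - 4*cos(5*t)

Factor the denominator: s^3 - 6*s^2 + 25*s - 150 = (s - 6)*(s^2 + 25).
Partial fraction decomposition gives [-5/(s - 6)] + [-4*s/(s^2 + 25)] + [10/(s^2 + 25)].
Invert each term: -5/(s - 6) ↔ -5e^(6t); -4·s/(s^2 + 25) ↔ -4cos(5t); 2·5/(s^2 + 25) ↔ 2sin(5t).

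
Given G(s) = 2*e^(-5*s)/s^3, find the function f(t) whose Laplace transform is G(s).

f(t) = Heaviside(t - 5)*((t - 5)^2)

The factor e^(-5s) signals a time shift by c = 5 (second shifting theorem).
L{t^2} = 2!/s^3 = 2/s^3, so L^-1{2/s^3} = t^2.
Hence the inverse is u(t - 5) times that function evaluated at t - 5.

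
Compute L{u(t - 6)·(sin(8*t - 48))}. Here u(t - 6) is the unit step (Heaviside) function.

8*exp(-6*s)/(s^2 + 64)

By the second shifting theorem, L{u(t - c)·g(t - c)} = e^(-cs)·H(s) with c = 6 and H(s) = L{g(t)}.
L{sin(8t)} = 8/(s^2 + 64).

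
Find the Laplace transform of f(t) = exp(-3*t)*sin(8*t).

8/((s + 3)^2 + 64)

L{sin(8t)} = 8/(s^2 + 64).
By the first shifting theorem, multiplying by e^(-3t) replaces s with s + 3.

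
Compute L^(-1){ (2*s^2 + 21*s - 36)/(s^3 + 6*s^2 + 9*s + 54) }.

-sin(3*t) + 4*cos(3*t) - 2*exp(-6*t)

Factor the denominator: s^3 + 6*s^2 + 9*s + 54 = (s + 6)*(s^2 + 9).
Partial fraction decomposition gives [-2/(s + 6)] + [4*s/(s^2 + 9)] + [-3/(s^2 + 9)].
Invert each term: -2/(s + 6) ↔ -2e^(-6t); 4·s/(s^2 + 9) ↔ 4cos(3t); -1·3/(s^2 + 9) ↔ -sin(3t).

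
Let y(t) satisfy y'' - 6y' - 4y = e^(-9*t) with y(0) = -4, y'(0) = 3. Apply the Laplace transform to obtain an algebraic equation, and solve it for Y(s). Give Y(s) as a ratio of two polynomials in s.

Y(s) = (-4*s^2 - 9*s + 244)/(s^3 + 3*s^2 - 58*s - 36)

Apply the Laplace transform to the equation.
Using L{y''} = s^2 Y - s·y(0) - y'(0) and L{y'} = sY - y(0), with y(0) = -4, y'(0) = 3, the left side becomes (s^2 - 6*s - 4)Y - (-4*s + 27).
The right side is L{e^(-9*t)} = 1/(s + 9).
So (s^2 - 6*s - 4)Y = 1/(s + 9) + (-4*s + 27).
Isolate Y and clear denominators.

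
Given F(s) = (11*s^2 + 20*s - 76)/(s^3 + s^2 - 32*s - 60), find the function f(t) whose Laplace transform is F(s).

f(t) = 5*exp(6*t) + 3*exp(-2*t) + 3*exp(-5*t)

Factor the denominator: s^3 + s^2 - 32*s - 60 = (s - 6)*(s + 2)*(s + 5).
Partial fraction decomposition gives [3/(s + 2)] + [3/(s + 5)] + [5/(s - 6)].
Invert each term: 3/(s + 2) ↔ 3e^(-2t); 3/(s + 5) ↔ 3e^(-5t); 5/(s - 6) ↔ 5e^(6t).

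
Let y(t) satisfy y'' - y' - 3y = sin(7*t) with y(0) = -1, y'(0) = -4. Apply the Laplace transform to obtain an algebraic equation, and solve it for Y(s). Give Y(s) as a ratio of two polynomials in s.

Transform both sides with L{·}.
With L{y''} = s^2 Y - s·y(0) - y'(0) and L{y'} = sY - y(0), with y(0) = -1, y'(0) = -4: the LHS transforms to (s^2 - s - 3)Y - (-s - 3).
The right side is L{sin(7*t)} = 7/(s^2 + 49).
So (s^2 - s - 3)Y = 7/(s^2 + 49) + (-s - 3).
Solve for Y(s) and write it as one ratio of polynomials.

Y(s) = (-s^3 - 3*s^2 - 49*s - 140)/(s^4 - s^3 + 46*s^2 - 49*s - 147)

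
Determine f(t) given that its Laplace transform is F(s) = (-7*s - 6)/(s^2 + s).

Factor the denominator: s^2 + s = s*(s + 1).
Partial fraction decomposition gives [-6/s] + [-1/(s + 1)].
Invert each term: -6/(s - 0) ↔ -6e^(0t); -1/(s + 1) ↔ -e^(-t).

f(t) = -6 - exp(-t)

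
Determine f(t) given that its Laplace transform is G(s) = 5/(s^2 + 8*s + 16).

f(t) = 5*t*exp(-4*t)

Rewrite the denominator: s^2 + 8*s + 16 = (s + 4)^2.
The form in (s + 4) signals a first-shifting-theorem factor e^(-4t).
Since L{t} = 1!/s^2 = 1/s^2, the inverse is t*e^(-4*t), scaled by 5.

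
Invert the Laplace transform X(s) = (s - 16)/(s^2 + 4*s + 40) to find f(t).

Complete the square in the denominator: s^2 + 4*s + 40 = (s + 2)^2 + 6^2.
Split the numerator to match: s - 16 = 1·(s + 2) - 3·6.
Invert each term: 1·(s + 2)/((s + 2)^2 + 36) ↔ e^(-2t)cos(6t); -3·6/((s + 2)^2 + 36) ↔ -3e^(-2t)sin(6t).

f(t) = -3*exp(-2*t)*sin(6*t) + exp(-2*t)*cos(6*t)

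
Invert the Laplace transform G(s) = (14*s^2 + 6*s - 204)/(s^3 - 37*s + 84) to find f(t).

Factor the denominator: s^3 - 37*s + 84 = (s - 4)*(s - 3)*(s + 7).
Partial fraction decomposition gives [6/(s - 3)] + [4/(s - 4)] + [4/(s + 7)].
Invert each term: 6/(s - 3) ↔ 6e^(3t); 4/(s - 4) ↔ 4e^(4t); 4/(s + 7) ↔ 4e^(-7t).

f(t) = 4*exp(4*t) + 6*exp(3*t) + 4*exp(-7*t)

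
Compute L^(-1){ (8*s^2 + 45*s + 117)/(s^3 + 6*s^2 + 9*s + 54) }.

Factor the denominator: s^3 + 6*s^2 + 9*s + 54 = (s + 6)*(s^2 + 9).
Partial fraction decomposition gives [3/(s + 6)] + [5*s/(s^2 + 9)] + [15/(s^2 + 9)].
Invert each term: 3/(s + 6) ↔ 3e^(-6t); 5·s/(s^2 + 9) ↔ 5cos(3t); 5·3/(s^2 + 9) ↔ 5sin(3t).

5*sin(3*t) + 5*cos(3*t) + 3*exp(-6*t)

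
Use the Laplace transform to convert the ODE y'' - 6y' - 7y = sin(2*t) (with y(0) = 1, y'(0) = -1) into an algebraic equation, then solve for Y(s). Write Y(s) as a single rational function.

Take the Laplace transform of both sides.
The derivative rules (L{y''} = s^2 Y - s·y(0) - y'(0) and L{y'} = sY - y(0), with y(0) = 1, y'(0) = -1) turn the left side into (s^2 - 6*s - 7)Y - (s - 7).
The right side is L{sin(2*t)} = 2/(s^2 + 4).
So (s^2 - 6*s - 7)Y = 2/(s^2 + 4) + (s - 7).
Isolate Y and clear denominators.

Y(s) = (s^3 - 7*s^2 + 4*s - 26)/(s^4 - 6*s^3 - 3*s^2 - 24*s - 28)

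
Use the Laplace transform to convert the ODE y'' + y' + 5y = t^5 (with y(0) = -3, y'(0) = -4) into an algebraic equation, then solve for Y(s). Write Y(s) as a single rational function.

Y(s) = (-3*s^7 - 7*s^6 + 120)/(s^8 + s^7 + 5*s^6)

Apply the Laplace transform to the equation.
With L{y''} = s^2 Y - s·y(0) - y'(0) and L{y'} = sY - y(0), with y(0) = -3, y'(0) = -4: the LHS transforms to (s^2 + s + 5)Y - (-3*s - 7).
The right side is L{t^5} = 120/s^6.
So (s^2 + s + 5)Y = 120/s^6 + (-3*s - 7).
Solve for Y(s) and write it as one ratio of polynomials.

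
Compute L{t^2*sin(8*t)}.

L{sin(8t)} = 8/(s^2 + 64).
Then apply L{t^2·g(t)} = (-1)^2 d^2/ds^2[G(s)] with G(s) = 8/(s^2 + 64):
differentiating 2 times and applying the sign gives 16*(3*s^2 - 64)/(s^2 + 64)^3.

16*(3*s^2 - 64)/(s^2 + 64)^3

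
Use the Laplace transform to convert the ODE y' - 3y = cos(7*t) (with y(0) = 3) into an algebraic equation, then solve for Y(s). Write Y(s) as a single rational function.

Y(s) = (3*s^2 + s + 147)/(s^3 - 3*s^2 + 49*s - 147)

Take the Laplace transform of both sides.
With L{y'} = sY - y(0) = sY - 3: the LHS transforms to (s - 3)Y - (3).
The right side is L{cos(7*t)} = s/(s^2 + 49).
So (s - 3)Y = s/(s^2 + 49) + (3).
Divide through and combine into a single rational function.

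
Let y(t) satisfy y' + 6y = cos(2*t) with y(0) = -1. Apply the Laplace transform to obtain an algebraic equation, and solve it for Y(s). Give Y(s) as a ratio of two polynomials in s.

Laplace-transform each side.
With L{y'} = sY - y(0) = sY - (-1): the LHS transforms to (s + 6)Y - (-1).
The right side is L{cos(2*t)} = s/(s^2 + 4).
So (s + 6)Y = s/(s^2 + 4) + (-1).
Divide through and combine into a single rational function.

Y(s) = (-s^2 + s - 4)/(s^3 + 6*s^2 + 4*s + 24)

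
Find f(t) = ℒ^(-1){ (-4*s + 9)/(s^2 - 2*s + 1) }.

Factor the denominator: s^2 - 2*s + 1 = (s - 1)^2.
Partial fraction decomposition gives [-4/(s - 1)] + [5/(s - 1)^2].
Invert each term: -4/(s - 1) ↔ -4e^(t); 5/(s - 1)^2 ↔ 5t·e^(t).

f(t) = 5*t*exp(t) - 4*exp(t)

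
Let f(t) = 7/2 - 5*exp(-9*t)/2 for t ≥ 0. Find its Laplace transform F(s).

By linearity of the Laplace transform, transform each term separately.
(-5/2)·[L{e^(-9t)} = 1/(s + 9)]; L{7/2} = (7/2)/s.

F(s) = -5/(2*(s + 9)) + 7/(2*s)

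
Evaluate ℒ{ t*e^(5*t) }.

(s - 5)^(-2)

L{t} = 1!/s^2 = 1/s^2.
By the first shifting theorem, multiplying by e^(5t) replaces s with s - 5.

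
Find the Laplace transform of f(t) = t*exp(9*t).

(s - 9)^(-2)

L{e^(9t)} = 1/(s - 9).
Then apply L{t·g(t)} = -d/ds[G(s)] with G(s) = 1/(s - 9):
differentiating 1 time and applying the sign gives (s - 9)^(-2).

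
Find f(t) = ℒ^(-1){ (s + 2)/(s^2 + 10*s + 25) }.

f(t) = -3*t*exp(-5*t) + exp(-5*t)

Factor the denominator: s^2 + 10*s + 25 = (s + 5)^2.
Partial fraction decomposition gives [1/(s + 5)] + [-3/(s + 5)^2].
Invert each term: 1/(s + 5) ↔ e^(-5t); -3/(s + 5)^2 ↔ -3t·e^(-5t).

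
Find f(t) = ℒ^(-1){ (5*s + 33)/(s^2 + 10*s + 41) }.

Complete the square in the denominator: s^2 + 10*s + 41 = (s + 5)^2 + 4^2.
Split the numerator to match: 5*s + 33 = 5·(s + 5) + 2·4.
Invert each term: 5·(s + 5)/((s + 5)^2 + 16) ↔ 5e^(-5t)cos(4t); 2·4/((s + 5)^2 + 16) ↔ 2e^(-5t)sin(4t).

f(t) = 2*exp(-5*t)*sin(4*t) + 5*exp(-5*t)*cos(4*t)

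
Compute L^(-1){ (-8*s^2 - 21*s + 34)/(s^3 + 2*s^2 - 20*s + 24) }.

Factor the denominator: s^3 + 2*s^2 - 20*s + 24 = (s - 2)^2*(s + 6).
Partial fraction decomposition gives [-6/(s - 2)] + [-5/(s - 2)^2] + [-2/(s + 6)].
Invert each term: -6/(s - 2) ↔ -6e^(2t); -5/(s - 2)^2 ↔ -5t·e^(2t); -2/(s + 6) ↔ -2e^(-6t).

-5*t*exp(2*t) - 6*exp(2*t) - 2*exp(-6*t)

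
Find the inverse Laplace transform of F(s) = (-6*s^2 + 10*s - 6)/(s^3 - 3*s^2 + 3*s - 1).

-t^2*exp(t) - 2*t*exp(t) - 6*exp(t)

Factor the denominator: s^3 - 3*s^2 + 3*s - 1 = (s - 1)^3.
Partial fraction decomposition gives [-6/(s - 1)] + [-2/(s - 1)^2] + [-2/(s - 1)^3].
Invert each term: -6/(s - 1) ↔ -6e^(t); -2/(s - 1)^2 ↔ -2t·e^(t); -2/(s - 1)^3 ↔ (-1)t^2·e^(t).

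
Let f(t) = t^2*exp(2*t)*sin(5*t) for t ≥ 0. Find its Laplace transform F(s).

L{sin(5t)} = 5/(s^2 + 25).
Multiplying by e^(2t) shifts s → s - 2, so L{exp(2*t)*sin(5*t)} = 5/((s - 2)^2 + 25).
Then apply L{t^2·g(t)} = (-1)^2 d^2/ds^2[G(s)] with G(s) = 5/((s - 2)^2 + 25):
differentiating 2 times and applying the sign gives 10*(3*s^2 - 12*s - 13)/(s^2 - 4*s + 29)^3.

F(s) = 10*(3*s^2 - 12*s - 13)/(s^2 - 4*s + 29)^3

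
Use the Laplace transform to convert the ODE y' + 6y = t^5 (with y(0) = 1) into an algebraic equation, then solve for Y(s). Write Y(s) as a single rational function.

Y(s) = (s^6 + 120)/(s^7 + 6*s^6)

Laplace-transform each side.
The derivative rules (L{y'} = sY - y(0) = sY - 1) turn the left side into (s + 6)Y - (1).
The right side is L{t^5} = 120/s^6.
So (s + 6)Y = 120/s^6 + (1).
Divide through and combine into a single rational function.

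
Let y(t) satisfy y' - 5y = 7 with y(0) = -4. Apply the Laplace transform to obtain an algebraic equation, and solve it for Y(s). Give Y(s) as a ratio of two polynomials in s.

Y(s) = (-4*s + 7)/(s^2 - 5*s)

Apply the Laplace transform to the equation.
Using L{y'} = sY - y(0) = sY - (-4), the left side becomes (s - 5)Y - (-4).
The right side is L{7} = 7/s.
So (s - 5)Y = 7/s + (-4).
Solve for Y(s) and write it as one ratio of polynomials.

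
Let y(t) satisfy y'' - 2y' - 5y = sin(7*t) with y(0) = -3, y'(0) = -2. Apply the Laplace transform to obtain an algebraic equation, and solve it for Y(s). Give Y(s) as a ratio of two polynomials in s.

Y(s) = (-3*s^3 + 4*s^2 - 147*s + 203)/(s^4 - 2*s^3 + 44*s^2 - 98*s - 245)

Take the Laplace transform of both sides.
The derivative rules (L{y''} = s^2 Y - s·y(0) - y'(0) and L{y'} = sY - y(0), with y(0) = -3, y'(0) = -2) turn the left side into (s^2 - 2*s - 5)Y - (-3*s + 4).
The right side is L{sin(7*t)} = 7/(s^2 + 49).
So (s^2 - 2*s - 5)Y = 7/(s^2 + 49) + (-3*s + 4).
Divide through and combine into a single rational function.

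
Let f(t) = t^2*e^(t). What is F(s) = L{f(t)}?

F(s) = 2/(s - 1)^3

L{e^(t)} = 1/(s - 1).
Then apply L{t^2·g(t)} = (-1)^2 d^2/ds^2[G(s)] with G(s) = 1/(s - 1):
differentiating 2 times and applying the sign gives 2/(s - 1)^3.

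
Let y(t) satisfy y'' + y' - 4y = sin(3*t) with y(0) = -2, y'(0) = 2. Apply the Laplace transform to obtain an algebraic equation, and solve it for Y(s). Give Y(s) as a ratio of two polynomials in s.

Y(s) = (-2*s^3 - 18*s + 3)/(s^4 + s^3 + 5*s^2 + 9*s - 36)

Apply the Laplace transform to the equation.
The derivative rules (L{y''} = s^2 Y - s·y(0) - y'(0) and L{y'} = sY - y(0), with y(0) = -2, y'(0) = 2) turn the left side into (s^2 + s - 4)Y - (-2*s).
The right side is L{sin(3*t)} = 3/(s^2 + 9).
So (s^2 + s - 4)Y = 3/(s^2 + 9) + (-2*s).
Isolate Y and clear denominators.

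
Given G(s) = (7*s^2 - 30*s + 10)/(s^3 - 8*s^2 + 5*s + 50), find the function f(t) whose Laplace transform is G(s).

Factor the denominator: s^3 - 8*s^2 + 5*s + 50 = (s - 5)^2*(s + 2).
Partial fraction decomposition gives [5/(s - 5)] + [5/(s - 5)^2] + [2/(s + 2)].
Invert each term: 5/(s - 5) ↔ 5e^(5t); 5/(s - 5)^2 ↔ 5t·e^(5t); 2/(s + 2) ↔ 2e^(-2t).

f(t) = 5*t*exp(5*t) + 5*exp(5*t) + 2*exp(-2*t)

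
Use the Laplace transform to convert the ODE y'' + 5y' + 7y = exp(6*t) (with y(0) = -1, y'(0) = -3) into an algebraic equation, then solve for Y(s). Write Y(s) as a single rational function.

Y(s) = (-s^2 - 2*s + 49)/(s^3 - s^2 - 23*s - 42)

Transform both sides with L{·}.
The derivative rules (L{y''} = s^2 Y - s·y(0) - y'(0) and L{y'} = sY - y(0), with y(0) = -1, y'(0) = -3) turn the left side into (s^2 + 5*s + 7)Y - (-s - 8).
The right side is L{exp(6*t)} = 1/(s - 6).
So (s^2 + 5*s + 7)Y = 1/(s - 6) + (-s - 8).
Divide through and combine into a single rational function.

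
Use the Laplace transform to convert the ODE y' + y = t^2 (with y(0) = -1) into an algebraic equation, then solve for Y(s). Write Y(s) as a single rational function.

Y(s) = (-s^3 + 2)/(s^4 + s^3)

Take the Laplace transform of both sides.
Using L{y'} = sY - y(0) = sY - (-1), the left side becomes (s + 1)Y - (-1).
The right side is L{t^2} = 2/s^3.
So (s + 1)Y = 2/s^3 + (-1).
Solve for Y(s) and write it as one ratio of polynomials.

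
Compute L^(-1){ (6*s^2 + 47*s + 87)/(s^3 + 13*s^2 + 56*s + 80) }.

-5*t*exp(-4*t) + 4*exp(-4*t) + 2*exp(-5*t)

Factor the denominator: s^3 + 13*s^2 + 56*s + 80 = (s + 4)^2*(s + 5).
Partial fraction decomposition gives [4/(s + 4)] + [-5/(s + 4)^2] + [2/(s + 5)].
Invert each term: 4/(s + 4) ↔ 4e^(-4t); -5/(s + 4)^2 ↔ -5t·e^(-4t); 2/(s + 5) ↔ 2e^(-5t).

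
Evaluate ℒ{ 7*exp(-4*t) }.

L{7} = 7/s.
By the first shifting theorem, multiplying by e^(-4t) replaces s with s + 4.

7/(s + 4)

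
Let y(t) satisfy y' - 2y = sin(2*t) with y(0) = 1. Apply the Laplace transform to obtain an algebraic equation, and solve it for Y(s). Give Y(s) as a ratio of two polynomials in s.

Y(s) = (s^2 + 6)/(s^3 - 2*s^2 + 4*s - 8)

Laplace-transform each side.
With L{y'} = sY - y(0) = sY - 1: the LHS transforms to (s - 2)Y - (1).
The right side is L{sin(2*t)} = 2/(s^2 + 4).
So (s - 2)Y = 2/(s^2 + 4) + (1).
Isolate Y and clear denominators.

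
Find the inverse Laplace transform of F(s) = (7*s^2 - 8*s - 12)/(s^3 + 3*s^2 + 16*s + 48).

Factor the denominator: s^3 + 3*s^2 + 16*s + 48 = (s + 3)*(s^2 + 16).
Partial fraction decomposition gives [3/(s + 3)] + [4*s/(s^2 + 16)] + [-20/(s^2 + 16)].
Invert each term: 3/(s + 3) ↔ 3e^(-3t); 4·s/(s^2 + 16) ↔ 4cos(4t); -5·4/(s^2 + 16) ↔ -5sin(4t).

-5*sin(4*t) + 4*cos(4*t) + 3*exp(-3*t)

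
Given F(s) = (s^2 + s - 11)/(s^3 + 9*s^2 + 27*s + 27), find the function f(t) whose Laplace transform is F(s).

f(t) = -5*t^2*exp(-3*t)/2 - 5*t*exp(-3*t) + exp(-3*t)

Factor the denominator: s^3 + 9*s^2 + 27*s + 27 = (s + 3)^3.
Partial fraction decomposition gives [1/(s + 3)] + [-5/(s + 3)^2] + [-5/(s + 3)^3].
Invert each term: 1/(s + 3) ↔ e^(-3t); -5/(s + 3)^2 ↔ -5t·e^(-3t); -5/(s + 3)^3 ↔ (-5/2)t^2·e^(-3t).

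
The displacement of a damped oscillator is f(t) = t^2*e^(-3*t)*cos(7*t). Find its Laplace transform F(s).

F(s) = 2*(s + 3)*(s^2 + 6*s - 138)/(s^2 + 6*s + 58)^3

L{cos(7t)} = s/(s^2 + 49).
Multiplying by e^(-3t) shifts s → s + 3, so L{e^(-3*t)*cos(7*t)} = (s + 3)/((s + 3)^2 + 49).
Then apply L{t^2·g(t)} = (-1)^2 d^2/ds^2[G(s)] with G(s) = (s + 3)/((s + 3)^2 + 49):
differentiating 2 times and applying the sign gives 2*(s + 3)*(s^2 + 6*s - 138)/(s^2 + 6*s + 58)^3.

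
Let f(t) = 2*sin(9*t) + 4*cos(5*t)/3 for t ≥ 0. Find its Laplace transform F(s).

F(s) = 4*s/(3*(s^2 + 25)) + 18/(s^2 + 81)

By linearity of the Laplace transform, transform each term separately.
(2)·[L{sin(9t)} = 9/(s^2 + 81)]; (4/3)·[L{cos(5t)} = s/(s^2 + 25)].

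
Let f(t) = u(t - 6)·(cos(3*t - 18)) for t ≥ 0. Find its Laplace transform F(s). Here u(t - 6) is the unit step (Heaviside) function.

F(s) = s*exp(-6*s)/(s^2 + 9)

By the second shifting theorem, L{u(t - c)·g(t - c)} = e^(-cs)·G(s) with c = 6 and G(s) = L{g(t)}.
L{cos(3t)} = s/(s^2 + 9).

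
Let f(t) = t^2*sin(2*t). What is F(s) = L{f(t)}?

L{sin(2t)} = 2/(s^2 + 4).
Then apply L{t^2·g(t)} = (-1)^2 d^2/ds^2[G(s)] with G(s) = 2/(s^2 + 4):
differentiating 2 times and applying the sign gives 4*(3*s^2 - 4)/(s^2 + 4)^3.

F(s) = 4*(3*s^2 - 4)/(s^2 + 4)^3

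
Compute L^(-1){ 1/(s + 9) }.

Since L{e^(-9t)} = 1/(s + 9), the inverse is e^(-9*t).

exp(-9*t)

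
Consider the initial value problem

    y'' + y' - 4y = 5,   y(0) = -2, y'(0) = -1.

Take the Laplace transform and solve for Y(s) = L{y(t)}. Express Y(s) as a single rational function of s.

Apply the Laplace transform to the equation.
Using L{y''} = s^2 Y - s·y(0) - y'(0) and L{y'} = sY - y(0), with y(0) = -2, y'(0) = -1, the left side becomes (s^2 + s - 4)Y - (-2*s - 3).
The right side is L{5} = 5/s.
So (s^2 + s - 4)Y = 5/s + (-2*s - 3).
Solve for Y(s) and write it as one ratio of polynomials.

Y(s) = (-2*s^2 - 3*s + 5)/(s^3 + s^2 - 4*s)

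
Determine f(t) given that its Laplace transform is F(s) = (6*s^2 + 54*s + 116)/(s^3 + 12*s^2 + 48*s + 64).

f(t) = -2*t^2*exp(-4*t) + 6*t*exp(-4*t) + 6*exp(-4*t)

Factor the denominator: s^3 + 12*s^2 + 48*s + 64 = (s + 4)^3.
Partial fraction decomposition gives [6/(s + 4)] + [6/(s + 4)^2] + [-4/(s + 4)^3].
Invert each term: 6/(s + 4) ↔ 6e^(-4t); 6/(s + 4)^2 ↔ 6t·e^(-4t); -4/(s + 4)^3 ↔ (-2)t^2·e^(-4t).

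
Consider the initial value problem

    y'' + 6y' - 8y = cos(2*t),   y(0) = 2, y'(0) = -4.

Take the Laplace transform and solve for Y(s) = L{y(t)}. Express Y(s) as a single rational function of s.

Transform both sides with L{·}.
The derivative rules (L{y''} = s^2 Y - s·y(0) - y'(0) and L{y'} = sY - y(0), with y(0) = 2, y'(0) = -4) turn the left side into (s^2 + 6*s - 8)Y - (2*s + 8).
The right side is L{cos(2*t)} = s/(s^2 + 4).
So (s^2 + 6*s - 8)Y = s/(s^2 + 4) + (2*s + 8).
Divide through and combine into a single rational function.

Y(s) = (2*s^3 + 8*s^2 + 9*s + 32)/(s^4 + 6*s^3 - 4*s^2 + 24*s - 32)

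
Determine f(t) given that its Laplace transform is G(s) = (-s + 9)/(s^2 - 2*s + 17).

Complete the square in the denominator: s^2 - 2*s + 17 = (s - 1)^2 + 4^2.
Split the numerator to match: -s + 9 = -1·(s - 1) + 2·4.
Invert each term: -1·(s - 1)/((s - 1)^2 + 16) ↔ -e^(t)cos(4t); 2·4/((s - 1)^2 + 16) ↔ 2e^(t)sin(4t).

f(t) = 2*exp(t)*sin(4*t) - exp(t)*cos(4*t)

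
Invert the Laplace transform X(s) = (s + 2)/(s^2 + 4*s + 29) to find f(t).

f(t) = exp(-2*t)*cos(5*t)

Rewrite the denominator: s^2 + 4*s + 29 = (s + 2)^2 + 25.
The form in (s + 2) signals a first-shifting-theorem factor e^(-2t).
Since L{cos(5t)} = s/(s^2 + 25), the inverse is exp(-2*t)*cos(5*t).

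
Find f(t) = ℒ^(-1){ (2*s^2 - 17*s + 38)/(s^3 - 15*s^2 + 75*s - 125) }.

f(t) = 3*t^2*exp(5*t)/2 + 3*t*exp(5*t) + 2*exp(5*t)

Factor the denominator: s^3 - 15*s^2 + 75*s - 125 = (s - 5)^3.
Partial fraction decomposition gives [2/(s - 5)] + [3/(s - 5)^2] + [3/(s - 5)^3].
Invert each term: 2/(s - 5) ↔ 2e^(5t); 3/(s - 5)^2 ↔ 3t·e^(5t); 3/(s - 5)^3 ↔ (3/2)t^2·e^(5t).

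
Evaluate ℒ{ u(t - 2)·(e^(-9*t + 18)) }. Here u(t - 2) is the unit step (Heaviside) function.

By the second shifting theorem, L{u(t - c)·g(t - c)} = e^(-cs)·G(s) with c = 2 and G(s) = L{g(t)}.
L{e^(-9t)} = 1/(s + 9).

exp(-2*s)/(s + 9)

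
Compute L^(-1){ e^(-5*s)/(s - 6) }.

Heaviside(t - 5)*(exp(6*t - 30))

The factor e^(-5s) signals a time shift by c = 5 (second shifting theorem).
L{e^(6t)} = 1/(s - 6), so L^-1{1/(s - 6)} = e^(6*t).
Hence the inverse is u(t - 5) times that function evaluated at t - 5.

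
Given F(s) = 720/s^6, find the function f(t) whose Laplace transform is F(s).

Since L{t^5} = 5!/s^6 = 120/s^6, the inverse is t^5, scaled by 6.

f(t) = 6*t^5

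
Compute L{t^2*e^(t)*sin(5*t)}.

10*(3*s^2 - 6*s - 22)/(s^2 - 2*s + 26)^3

L{sin(5t)} = 5/(s^2 + 25).
Multiplying by e^(t) shifts s → s - 1, so L{e^(t)*sin(5*t)} = 5/((s - 1)^2 + 25).
Then apply L{t^2·g(t)} = (-1)^2 d^2/ds^2[G(s)] with G(s) = 5/((s - 1)^2 + 25):
differentiating 2 times and applying the sign gives 10*(3*s^2 - 6*s - 22)/(s^2 - 2*s + 26)^3.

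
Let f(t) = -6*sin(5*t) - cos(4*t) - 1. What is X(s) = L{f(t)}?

Apply the Laplace transform termwise.
L{-1} = -1/s; (-1)·[L{cos(4t)} = s/(s^2 + 16)]; (-6)·[L{sin(5t)} = 5/(s^2 + 25)].

X(s) = -s/(s^2 + 16) - 30/(s^2 + 25) - 1/s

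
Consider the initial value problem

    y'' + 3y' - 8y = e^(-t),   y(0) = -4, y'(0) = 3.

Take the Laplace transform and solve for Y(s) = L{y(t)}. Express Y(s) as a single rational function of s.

Y(s) = (-4*s^2 - 13*s - 8)/(s^3 + 4*s^2 - 5*s - 8)

Transform both sides with L{·}.
Using L{y''} = s^2 Y - s·y(0) - y'(0) and L{y'} = sY - y(0), with y(0) = -4, y'(0) = 3, the left side becomes (s^2 + 3*s - 8)Y - (-4*s - 9).
The right side is L{e^(-t)} = 1/(s + 1).
So (s^2 + 3*s - 8)Y = 1/(s + 1) + (-4*s - 9).
Divide through and combine into a single rational function.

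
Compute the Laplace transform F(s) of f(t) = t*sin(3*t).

L{sin(3t)} = 3/(s^2 + 9).
Then apply L{t·g(t)} = -d/ds[G(s)] with G(s) = 3/(s^2 + 9):
differentiating 1 time and applying the sign gives 6*s/(s^2 + 9)^2.

F(s) = 6*s/(s^2 + 9)^2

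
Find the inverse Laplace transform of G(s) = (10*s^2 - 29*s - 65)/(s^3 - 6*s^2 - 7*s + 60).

5*exp(5*t) + 3*exp(4*t) + 2*exp(-3*t)

Factor the denominator: s^3 - 6*s^2 - 7*s + 60 = (s - 5)*(s - 4)*(s + 3).
Partial fraction decomposition gives [3/(s - 4)] + [5/(s - 5)] + [2/(s + 3)].
Invert each term: 3/(s - 4) ↔ 3e^(4t); 5/(s - 5) ↔ 5e^(5t); 2/(s + 3) ↔ 2e^(-3t).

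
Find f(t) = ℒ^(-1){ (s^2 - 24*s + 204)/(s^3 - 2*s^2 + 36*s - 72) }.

Factor the denominator: s^3 - 2*s^2 + 36*s - 72 = (s - 2)*(s^2 + 36).
Partial fraction decomposition gives [4/(s - 2)] + [-3*s/(s^2 + 36)] + [-30/(s^2 + 36)].
Invert each term: 4/(s - 2) ↔ 4e^(2t); -3·s/(s^2 + 36) ↔ -3cos(6t); -5·6/(s^2 + 36) ↔ -5sin(6t).

f(t) = 4*exp(2*t) - 5*sin(6*t) - 3*cos(6*t)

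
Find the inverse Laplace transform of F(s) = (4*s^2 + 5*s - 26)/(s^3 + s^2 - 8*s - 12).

Factor the denominator: s^3 + s^2 - 8*s - 12 = (s - 3)*(s + 2)^2.
Partial fraction decomposition gives [3/(s + 2)] + [4/(s + 2)^2] + [1/(s - 3)].
Invert each term: 3/(s + 2) ↔ 3e^(-2t); 4/(s + 2)^2 ↔ 4t·e^(-2t); 1/(s - 3) ↔ e^(3t).

4*t*exp(-2*t) + exp(3*t) + 3*exp(-2*t)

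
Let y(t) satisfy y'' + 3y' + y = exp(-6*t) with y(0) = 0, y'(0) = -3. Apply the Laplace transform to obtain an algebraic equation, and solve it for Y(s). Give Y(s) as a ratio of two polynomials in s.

Apply the Laplace transform to the equation.
The derivative rules (L{y''} = s^2 Y - s·y(0) - y'(0) and L{y'} = sY - y(0), with y(0) = 0, y'(0) = -3) turn the left side into (s^2 + 3*s + 1)Y - (-3).
The right side is L{exp(-6*t)} = 1/(s + 6).
So (s^2 + 3*s + 1)Y = 1/(s + 6) + (-3).
Solve for Y(s) and write it as one ratio of polynomials.

Y(s) = (-3*s - 17)/(s^3 + 9*s^2 + 19*s + 6)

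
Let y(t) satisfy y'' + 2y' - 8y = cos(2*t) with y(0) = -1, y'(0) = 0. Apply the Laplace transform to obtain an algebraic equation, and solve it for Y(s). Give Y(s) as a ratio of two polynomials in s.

Y(s) = (-s^3 - 2*s^2 - 3*s - 8)/(s^4 + 2*s^3 - 4*s^2 + 8*s - 32)

Transform both sides with L{·}.
Using L{y''} = s^2 Y - s·y(0) - y'(0) and L{y'} = sY - y(0), with y(0) = -1, y'(0) = 0, the left side becomes (s^2 + 2*s - 8)Y - (-s - 2).
The right side is L{cos(2*t)} = s/(s^2 + 4).
So (s^2 + 2*s - 8)Y = s/(s^2 + 4) + (-s - 2).
Divide through and combine into a single rational function.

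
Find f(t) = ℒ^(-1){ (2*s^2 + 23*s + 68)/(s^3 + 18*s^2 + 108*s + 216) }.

Factor the denominator: s^3 + 18*s^2 + 108*s + 216 = (s + 6)^3.
Partial fraction decomposition gives [2/(s + 6)] + [-1/(s + 6)^2] + [2/(s + 6)^3].
Invert each term: 2/(s + 6) ↔ 2e^(-6t); -1/(s + 6)^2 ↔ -t·e^(-6t); 2/(s + 6)^3 ↔ (1)t^2·e^(-6t).

f(t) = t^2*exp(-6*t) - t*exp(-6*t) + 2*exp(-6*t)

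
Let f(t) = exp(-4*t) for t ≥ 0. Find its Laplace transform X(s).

X(s) = 1/(s + 4)

L{e^(-4t)} = 1/(s + 4).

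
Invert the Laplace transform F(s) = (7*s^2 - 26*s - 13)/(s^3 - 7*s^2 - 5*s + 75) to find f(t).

f(t) = 4*t*exp(5*t) + 5*exp(5*t) + 2*exp(-3*t)

Factor the denominator: s^3 - 7*s^2 - 5*s + 75 = (s - 5)^2*(s + 3).
Partial fraction decomposition gives [5/(s - 5)] + [4/(s - 5)^2] + [2/(s + 3)].
Invert each term: 5/(s - 5) ↔ 5e^(5t); 4/(s - 5)^2 ↔ 4t·e^(5t); 2/(s + 3) ↔ 2e^(-3t).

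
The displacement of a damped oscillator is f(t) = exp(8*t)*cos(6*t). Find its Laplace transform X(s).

X(s) = (s - 8)/((s - 8)^2 + 36)

L{cos(6t)} = s/(s^2 + 36).
By the first shifting theorem, multiplying by e^(8t) replaces s with s - 8.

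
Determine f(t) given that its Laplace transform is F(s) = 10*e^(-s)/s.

The factor e^(-s) signals a time shift by c = 1 (second shifting theorem).
L{10} = 10/s, so L^-1{10/s} = 10.
Hence the inverse is u(t - 1) times that function evaluated at t - 1.

f(t) = Heaviside(t - 1)*(10)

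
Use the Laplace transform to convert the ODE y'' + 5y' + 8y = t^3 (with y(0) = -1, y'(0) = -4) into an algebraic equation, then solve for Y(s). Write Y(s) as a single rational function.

Take the Laplace transform of both sides.
The derivative rules (L{y''} = s^2 Y - s·y(0) - y'(0) and L{y'} = sY - y(0), with y(0) = -1, y'(0) = -4) turn the left side into (s^2 + 5*s + 8)Y - (-s - 9).
The right side is L{t^3} = 6/s^4.
So (s^2 + 5*s + 8)Y = 6/s^4 + (-s - 9).
Isolate Y and clear denominators.

Y(s) = (-s^5 - 9*s^4 + 6)/(s^6 + 5*s^5 + 8*s^4)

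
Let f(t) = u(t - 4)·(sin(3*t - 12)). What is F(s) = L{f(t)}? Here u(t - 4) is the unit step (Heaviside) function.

By the second shifting theorem, L{u(t - c)·g(t - c)} = e^(-cs)·G(s) with c = 4 and G(s) = L{g(t)}.
L{sin(3t)} = 3/(s^2 + 9).

F(s) = 3*exp(-4*s)/(s^2 + 9)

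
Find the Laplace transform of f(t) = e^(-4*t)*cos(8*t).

(s + 4)/((s + 4)^2 + 64)

L{cos(8t)} = s/(s^2 + 64).
By the first shifting theorem, multiplying by e^(-4t) replaces s with s + 4.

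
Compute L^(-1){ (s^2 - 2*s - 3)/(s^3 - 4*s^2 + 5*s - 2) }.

4*t*exp(t) - 3*exp(2*t) + 4*exp(t)

Factor the denominator: s^3 - 4*s^2 + 5*s - 2 = (s - 2)*(s - 1)^2.
Partial fraction decomposition gives [4/(s - 1)] + [4/(s - 1)^2] + [-3/(s - 2)].
Invert each term: 4/(s - 1) ↔ 4e^(t); 4/(s - 1)^2 ↔ 4t·e^(t); -3/(s - 2) ↔ -3e^(2t).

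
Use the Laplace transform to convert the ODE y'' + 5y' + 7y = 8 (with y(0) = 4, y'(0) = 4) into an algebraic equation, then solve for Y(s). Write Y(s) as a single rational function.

Y(s) = (4*s^2 + 24*s + 8)/(s^3 + 5*s^2 + 7*s)

Transform both sides with L{·}.
Using L{y''} = s^2 Y - s·y(0) - y'(0) and L{y'} = sY - y(0), with y(0) = 4, y'(0) = 4, the left side becomes (s^2 + 5*s + 7)Y - (4*s + 24).
The right side is L{8} = 8/s.
So (s^2 + 5*s + 7)Y = 8/s + (4*s + 24).
Solve for Y(s) and write it as one ratio of polynomials.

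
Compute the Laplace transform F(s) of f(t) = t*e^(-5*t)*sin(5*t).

L{sin(5t)} = 5/(s^2 + 25).
Multiplying by e^(-5t) shifts s → s + 5, so L{e^(-5*t)*sin(5*t)} = 5/((s + 5)^2 + 25).
Then apply L{t·g(t)} = -d/ds[G(s)] with G(s) = 5/((s + 5)^2 + 25):
differentiating 1 time and applying the sign gives 10*(s + 5)/(s^2 + 10*s + 50)^2.

F(s) = 10*(s + 5)/(s^2 + 10*s + 50)^2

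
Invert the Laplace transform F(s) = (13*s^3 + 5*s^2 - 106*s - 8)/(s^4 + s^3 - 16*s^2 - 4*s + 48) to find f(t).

f(t) = 2*exp(3*t) + 4*exp(2*t) + 3*exp(-2*t) + 4*exp(-4*t)

Factor the denominator: s^4 + s^3 - 16*s^2 - 4*s + 48 = (s - 3)*(s - 2)*(s + 2)*(s + 4).
Partial fraction decomposition gives [2/(s - 3)] + [4/(s + 4)] + [3/(s + 2)] + [4/(s - 2)].
Invert each term: 2/(s - 3) ↔ 2e^(3t); 4/(s + 4) ↔ 4e^(-4t); 3/(s + 2) ↔ 3e^(-2t); 4/(s - 2) ↔ 4e^(2t).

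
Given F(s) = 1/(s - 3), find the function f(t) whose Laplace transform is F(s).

Since L{e^(3t)} = 1/(s - 3), the inverse is e^(3*t).

f(t) = exp(3*t)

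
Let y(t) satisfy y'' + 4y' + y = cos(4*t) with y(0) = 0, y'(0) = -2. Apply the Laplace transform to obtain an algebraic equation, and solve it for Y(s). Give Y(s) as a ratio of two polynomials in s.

Laplace-transform each side.
With L{y''} = s^2 Y - s·y(0) - y'(0) and L{y'} = sY - y(0), with y(0) = 0, y'(0) = -2: the LHS transforms to (s^2 + 4*s + 1)Y - (-2).
The right side is L{cos(4*t)} = s/(s^2 + 16).
So (s^2 + 4*s + 1)Y = s/(s^2 + 16) + (-2).
Isolate Y and clear denominators.

Y(s) = (-2*s^2 + s - 32)/(s^4 + 4*s^3 + 17*s^2 + 64*s + 16)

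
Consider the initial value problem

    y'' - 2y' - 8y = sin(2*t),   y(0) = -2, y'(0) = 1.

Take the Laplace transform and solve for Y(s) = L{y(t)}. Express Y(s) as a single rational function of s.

Transform both sides with L{·}.
Using L{y''} = s^2 Y - s·y(0) - y'(0) and L{y'} = sY - y(0), with y(0) = -2, y'(0) = 1, the left side becomes (s^2 - 2*s - 8)Y - (-2*s + 5).
The right side is L{sin(2*t)} = 2/(s^2 + 4).
So (s^2 - 2*s - 8)Y = 2/(s^2 + 4) + (-2*s + 5).
Divide through and combine into a single rational function.

Y(s) = (-2*s^3 + 5*s^2 - 8*s + 22)/(s^4 - 2*s^3 - 4*s^2 - 8*s - 32)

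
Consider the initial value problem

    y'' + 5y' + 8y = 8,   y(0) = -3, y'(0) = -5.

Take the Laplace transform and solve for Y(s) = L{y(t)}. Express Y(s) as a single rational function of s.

Apply the Laplace transform to the equation.
The derivative rules (L{y''} = s^2 Y - s·y(0) - y'(0) and L{y'} = sY - y(0), with y(0) = -3, y'(0) = -5) turn the left side into (s^2 + 5*s + 8)Y - (-3*s - 20).
The right side is L{8} = 8/s.
So (s^2 + 5*s + 8)Y = 8/s + (-3*s - 20).
Solve for Y(s) and write it as one ratio of polynomials.

Y(s) = (-3*s^2 - 20*s + 8)/(s^3 + 5*s^2 + 8*s)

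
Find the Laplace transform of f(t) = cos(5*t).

L{cos(5t)} = s/(s^2 + 25).

s/(s^2 + 25)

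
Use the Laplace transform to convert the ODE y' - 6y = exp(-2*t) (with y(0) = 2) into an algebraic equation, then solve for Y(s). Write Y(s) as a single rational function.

Y(s) = (2*s + 5)/(s^2 - 4*s - 12)

Transform both sides with L{·}.
Using L{y'} = sY - y(0) = sY - 2, the left side becomes (s - 6)Y - (2).
The right side is L{exp(-2*t)} = 1/(s + 2).
So (s - 6)Y = 1/(s + 2) + (2).
Isolate Y and clear denominators.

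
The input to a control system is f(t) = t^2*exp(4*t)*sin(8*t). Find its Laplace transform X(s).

X(s) = 16*(3*s^2 - 24*s - 16)/(s^2 - 8*s + 80)^3

L{sin(8t)} = 8/(s^2 + 64).
Multiplying by e^(4t) shifts s → s - 4, so L{exp(4*t)*sin(8*t)} = 8/((s - 4)^2 + 64).
Then apply L{t^2·g(t)} = (-1)^2 d^2/ds^2[G(s)] with G(s) = 8/((s - 4)^2 + 64):
differentiating 2 times and applying the sign gives 16*(3*s^2 - 24*s - 16)/(s^2 - 8*s + 80)^3.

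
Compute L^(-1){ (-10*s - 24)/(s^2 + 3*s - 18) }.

Factor the denominator: s^2 + 3*s - 18 = (s - 3)*(s + 6).
Partial fraction decomposition gives [-4/(s + 6)] + [-6/(s - 3)].
Invert each term: -4/(s + 6) ↔ -4e^(-6t); -6/(s - 3) ↔ -6e^(3t).

-6*exp(3*t) - 4*exp(-6*t)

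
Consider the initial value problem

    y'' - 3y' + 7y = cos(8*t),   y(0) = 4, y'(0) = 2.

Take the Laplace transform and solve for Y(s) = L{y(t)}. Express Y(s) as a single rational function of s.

Transform both sides with L{·}.
The derivative rules (L{y''} = s^2 Y - s·y(0) - y'(0) and L{y'} = sY - y(0), with y(0) = 4, y'(0) = 2) turn the left side into (s^2 - 3*s + 7)Y - (4*s - 10).
The right side is L{cos(8*t)} = s/(s^2 + 64).
So (s^2 - 3*s + 7)Y = s/(s^2 + 64) + (4*s - 10).
Isolate Y and clear denominators.

Y(s) = (4*s^3 - 10*s^2 + 257*s - 640)/(s^4 - 3*s^3 + 71*s^2 - 192*s + 448)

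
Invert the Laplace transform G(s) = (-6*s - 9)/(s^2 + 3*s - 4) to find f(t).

Factor the denominator: s^2 + 3*s - 4 = (s - 1)*(s + 4).
Partial fraction decomposition gives [-3/(s - 1)] + [-3/(s + 4)].
Invert each term: -3/(s - 1) ↔ -3e^(t); -3/(s + 4) ↔ -3e^(-4t).

f(t) = -3*exp(t) - 3*exp(-4*t)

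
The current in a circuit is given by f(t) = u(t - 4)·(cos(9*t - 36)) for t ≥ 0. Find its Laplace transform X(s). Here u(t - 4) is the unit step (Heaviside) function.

By the second shifting theorem, L{u(t - c)·g(t - c)} = e^(-cs)·G(s) with c = 4 and G(s) = L{g(t)}.
L{cos(9t)} = s/(s^2 + 81).

X(s) = s*exp(-4*s)/(s^2 + 81)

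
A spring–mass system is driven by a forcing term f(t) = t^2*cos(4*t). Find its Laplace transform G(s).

L{cos(4t)} = s/(s^2 + 16).
Then apply L{t^2·g(t)} = (-1)^2 d^2/ds^2[H(s)] with H(s) = s/(s^2 + 16):
differentiating 2 times and applying the sign gives 2*s*(s^2 - 48)/(s^2 + 16)^3.

G(s) = 2*s*(s^2 - 48)/(s^2 + 16)^3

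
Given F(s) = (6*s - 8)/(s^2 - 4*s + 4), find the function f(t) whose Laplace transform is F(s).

f(t) = 4*t*exp(2*t) + 6*exp(2*t)

Factor the denominator: s^2 - 4*s + 4 = (s - 2)^2.
Partial fraction decomposition gives [6/(s - 2)] + [4/(s - 2)^2].
Invert each term: 6/(s - 2) ↔ 6e^(2t); 4/(s - 2)^2 ↔ 4t·e^(2t).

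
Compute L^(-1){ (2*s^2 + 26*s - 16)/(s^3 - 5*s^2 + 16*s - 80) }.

Factor the denominator: s^3 - 5*s^2 + 16*s - 80 = (s - 5)*(s^2 + 16).
Partial fraction decomposition gives [4/(s - 5)] + [-2*s/(s^2 + 16)] + [16/(s^2 + 16)].
Invert each term: 4/(s - 5) ↔ 4e^(5t); -2·s/(s^2 + 16) ↔ -2cos(4t); 4·4/(s^2 + 16) ↔ 4sin(4t).

4*exp(5*t) + 4*sin(4*t) - 2*cos(4*t)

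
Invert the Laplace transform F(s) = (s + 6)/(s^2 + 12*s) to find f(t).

f(t) = exp(-6*t)*cosh(6*t)

Rewrite the denominator: s^2 + 12*s = (s + 6)^2 - 36.
The form in (s + 6) signals a first-shifting-theorem factor e^(-6t).
Since L{cosh(6t)} = s/(s^2 - 36), the inverse is e^(-6*t)*cosh(6*t).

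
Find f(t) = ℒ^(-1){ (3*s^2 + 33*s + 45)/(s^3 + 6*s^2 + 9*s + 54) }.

f(t) = 3*sin(3*t) + 4*cos(3*t) - exp(-6*t)

Factor the denominator: s^3 + 6*s^2 + 9*s + 54 = (s + 6)*(s^2 + 9).
Partial fraction decomposition gives [-1/(s + 6)] + [4*s/(s^2 + 9)] + [9/(s^2 + 9)].
Invert each term: -1/(s + 6) ↔ -e^(-6t); 4·s/(s^2 + 9) ↔ 4cos(3t); 3·3/(s^2 + 9) ↔ 3sin(3t).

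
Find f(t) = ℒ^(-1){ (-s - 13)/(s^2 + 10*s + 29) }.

f(t) = -4*exp(-5*t)*sin(2*t) - exp(-5*t)*cos(2*t)

Complete the square in the denominator: s^2 + 10*s + 29 = (s + 5)^2 + 2^2.
Split the numerator to match: -s - 13 = -1·(s + 5) - 4·2.
Invert each term: -1·(s + 5)/((s + 5)^2 + 4) ↔ -e^(-5t)cos(2t); -4·2/((s + 5)^2 + 4) ↔ -4e^(-5t)sin(2t).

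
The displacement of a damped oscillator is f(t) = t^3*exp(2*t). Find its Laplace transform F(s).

F(s) = 6/(s - 2)^4

L{t^3} = 3!/s^4 = 6/s^4.
By the first shifting theorem, multiplying by e^(2t) replaces s with s - 2.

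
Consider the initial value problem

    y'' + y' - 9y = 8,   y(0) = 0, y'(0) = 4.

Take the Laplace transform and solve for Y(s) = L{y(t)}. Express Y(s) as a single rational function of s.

Take the Laplace transform of both sides.
Using L{y''} = s^2 Y - s·y(0) - y'(0) and L{y'} = sY - y(0), with y(0) = 0, y'(0) = 4, the left side becomes (s^2 + s - 9)Y - (4).
The right side is L{8} = 8/s.
So (s^2 + s - 9)Y = 8/s + (4).
Isolate Y and clear denominators.

Y(s) = (4*s + 8)/(s^3 + s^2 - 9*s)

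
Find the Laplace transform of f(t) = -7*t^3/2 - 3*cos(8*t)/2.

Apply the Laplace transform termwise.
(-3/2)·[L{cos(8t)} = s/(s^2 + 64)]; (-7/2)·[L{t^3} = 3!/s^4 = 6/s^4].

-3*s/(2*(s^2 + 64)) - 21/s^4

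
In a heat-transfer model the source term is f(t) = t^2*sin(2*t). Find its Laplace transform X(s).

X(s) = 4*(3*s^2 - 4)/(s^2 + 4)^3

L{sin(2t)} = 2/(s^2 + 4).
Then apply L{t^2·g(t)} = (-1)^2 d^2/ds^2[G(s)] with G(s) = 2/(s^2 + 4):
differentiating 2 times and applying the sign gives 4*(3*s^2 - 4)/(s^2 + 4)^3.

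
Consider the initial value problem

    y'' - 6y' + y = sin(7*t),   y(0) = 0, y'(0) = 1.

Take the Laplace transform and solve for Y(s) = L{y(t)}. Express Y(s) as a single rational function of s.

Y(s) = (s^2 + 56)/(s^4 - 6*s^3 + 50*s^2 - 294*s + 49)

Apply the Laplace transform to the equation.
The derivative rules (L{y''} = s^2 Y - s·y(0) - y'(0) and L{y'} = sY - y(0), with y(0) = 0, y'(0) = 1) turn the left side into (s^2 - 6*s + 1)Y - (1).
The right side is L{sin(7*t)} = 7/(s^2 + 49).
So (s^2 - 6*s + 1)Y = 7/(s^2 + 49) + (1).
Isolate Y and clear denominators.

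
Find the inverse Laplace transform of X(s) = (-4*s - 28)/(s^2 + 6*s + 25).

Complete the square in the denominator: s^2 + 6*s + 25 = (s + 3)^2 + 4^2.
Split the numerator to match: -4*s - 28 = -4·(s + 3) - 4·4.
Invert each term: -4·(s + 3)/((s + 3)^2 + 16) ↔ -4e^(-3t)cos(4t); -4·4/((s + 3)^2 + 16) ↔ -4e^(-3t)sin(4t).

-4*exp(-3*t)*sin(4*t) - 4*exp(-3*t)*cos(4*t)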